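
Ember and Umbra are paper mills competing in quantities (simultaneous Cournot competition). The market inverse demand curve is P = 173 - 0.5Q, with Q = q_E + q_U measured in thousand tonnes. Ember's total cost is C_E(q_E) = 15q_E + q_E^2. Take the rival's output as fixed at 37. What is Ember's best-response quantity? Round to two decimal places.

46.50

With the rival's output fixed at 37, Ember's profit is π_E = (173 - (1/2)·37 - (1/2)q_E)q_E - (15q_E + q_E²) = (309/2 - (1/2)q_E)q_E - (15q_E + q_E²).
∂π_E/∂q_E = 279/2 - 3q_E = 0, so q_E = 93/2.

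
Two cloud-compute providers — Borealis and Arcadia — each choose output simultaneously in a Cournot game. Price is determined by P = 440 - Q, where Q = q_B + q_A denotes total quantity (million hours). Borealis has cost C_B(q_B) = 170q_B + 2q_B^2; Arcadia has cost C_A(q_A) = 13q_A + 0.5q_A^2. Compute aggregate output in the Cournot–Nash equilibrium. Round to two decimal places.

157.35

Borealis's profit: π_B = (440 - Q)q_B - (170q_B + 2q_B²). Setting ∂π_B/∂q_B = 0: 270 - 6q_B - (q_A) = 0.
Arcadia's first-order condition: 427 - 3q_A - (q_B) = 0.
Best responses: q_B = (270 - q_A)/6, q_A = (427 - q_B)/3.
Solving the pair: q_B = 383/17, q_A = 134.8235.
Total output Q = 383/17 + 134.8235 = 157.3529.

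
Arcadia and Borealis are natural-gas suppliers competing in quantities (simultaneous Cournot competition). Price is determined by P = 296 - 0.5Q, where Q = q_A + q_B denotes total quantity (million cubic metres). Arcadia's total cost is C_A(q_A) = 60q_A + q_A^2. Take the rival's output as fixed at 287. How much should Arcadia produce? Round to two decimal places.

30.83

With the rival's output fixed at 287, Arcadia's profit is π_A = (296 - (1/2)·287 - (1/2)q_A)q_A - (60q_A + q_A²) = (305/2 - (1/2)q_A)q_A - (60q_A + q_A²).
∂π_A/∂q_A = 185/2 - 3q_A = 0, so q_A = 185/6.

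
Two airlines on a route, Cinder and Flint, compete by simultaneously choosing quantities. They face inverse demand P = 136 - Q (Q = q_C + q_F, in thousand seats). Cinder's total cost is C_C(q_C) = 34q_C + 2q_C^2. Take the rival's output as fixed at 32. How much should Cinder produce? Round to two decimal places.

11.67

With the rival's output fixed at 32, Cinder's profit is π_C = (136 - 32 - q_C)q_C - (34q_C + 2q_C²) = (104 - q_C)q_C - (34q_C + 2q_C²).
∂π_C/∂q_C = 70 - 6q_C = 0, so q_C = 35/3.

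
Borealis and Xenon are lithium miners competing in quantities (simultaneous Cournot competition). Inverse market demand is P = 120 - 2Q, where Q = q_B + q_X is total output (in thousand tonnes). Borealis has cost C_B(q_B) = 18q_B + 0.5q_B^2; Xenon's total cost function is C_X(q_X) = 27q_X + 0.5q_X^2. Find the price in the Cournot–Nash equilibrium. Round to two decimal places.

Borealis's profit: π_B = (120 - 2Q)q_B - (18q_B + (1/2)q_B²). Setting ∂π_B/∂q_B = 0: 102 - 5q_B - 2(q_X) = 0.
Xenon's profit: π_X = (120 - 2Q)q_X - (27q_X + (1/2)q_X²). Setting ∂π_X/∂q_X = 0: 93 - 5q_X - 2(q_B) = 0.
So q_B = (102 - 2q_X)/5 and q_X = (93 - 2q_B)/5.
Solving the pair: q_B = 108/7, q_X = 87/7.
Total output Q = 195/7, so price P = 120 - 2·(195/7) = 450/7.

64.29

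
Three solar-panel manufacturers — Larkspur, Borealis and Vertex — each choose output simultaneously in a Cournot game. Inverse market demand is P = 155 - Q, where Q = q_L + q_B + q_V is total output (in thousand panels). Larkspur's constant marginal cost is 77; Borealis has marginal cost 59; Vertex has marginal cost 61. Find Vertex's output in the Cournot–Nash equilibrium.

27

Larkspur's profit: π_L = (155 - Q)q_L - (77q_L). Setting ∂π_L/∂q_L = 0: 78 - 2q_L - (q_B + q_V) = 0.
Borealis's profit: π_B = (155 - Q)q_B - (59q_B). Setting ∂π_B/∂q_B = 0: 96 - 2q_B - (q_L + q_V) = 0.
Vertex's profit: π_V = (155 - Q)q_V - (61q_V). Setting ∂π_V/∂q_V = 0: 94 - 2q_V - (q_L + q_B) = 0.
Summing all 3 equations gives 268 − 4Q = 0, hence Q = 67.
Back-substituting: q_L = (78 − 67) = 11, q_B = (96 − 67) = 29, q_V = (94 − 67) = 27.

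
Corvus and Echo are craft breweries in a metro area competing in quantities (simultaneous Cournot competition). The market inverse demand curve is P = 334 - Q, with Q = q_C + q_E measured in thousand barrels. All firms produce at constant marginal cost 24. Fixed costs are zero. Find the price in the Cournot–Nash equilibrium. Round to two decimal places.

127.33

A representative firm's profit is π_i = q_i(334 - Q) - 24q_i.
First-order condition (treating rivals' output as given): 310 - 2q_i - q_j = 0.
With identical firms every q_j equals q_i, so q_j = q_i and 310 = 3q_i, giving q_i = 310/3.
Total output Q = 620/3, so price P = 334 - 620/3 = 382/3.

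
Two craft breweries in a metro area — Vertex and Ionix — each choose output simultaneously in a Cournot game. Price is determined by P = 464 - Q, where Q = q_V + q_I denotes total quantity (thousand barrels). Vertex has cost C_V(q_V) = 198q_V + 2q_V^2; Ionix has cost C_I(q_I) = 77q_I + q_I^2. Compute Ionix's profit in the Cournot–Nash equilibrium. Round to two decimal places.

15981.61

Vertex's profit: π_V = (464 - Q)q_V - (198q_V + 2q_V²). Setting ∂π_V/∂q_V = 0: 266 - 6q_V - (q_I) = 0.
Ionix's first-order condition: 387 - 4q_I - (q_V) = 0.
Rearranging gives the reaction functions q_V = (266 - q_I)/6 and q_I = (387 - q_V)/4.
Solving the pair: q_V = 677/23, q_I = 89.3913.
Price P = 464 - 118.8261 = 345.1739.
Ionix's profit: 345.1739·89.3913 - 77·89.3913 - 89.3913² = 15981.6106.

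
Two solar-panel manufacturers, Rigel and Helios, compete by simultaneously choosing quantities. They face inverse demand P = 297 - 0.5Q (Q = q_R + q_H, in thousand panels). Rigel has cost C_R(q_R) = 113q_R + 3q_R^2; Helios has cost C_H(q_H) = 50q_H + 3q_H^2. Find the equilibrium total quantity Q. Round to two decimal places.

Rigel's profit: π_R = (297 - 0.5Q)q_R - (113q_R + 3q_R²). Setting ∂π_R/∂q_R = 0: 184 - 7q_R - (1/2)(q_H) = 0.
Helios's first-order condition: 247 - 7q_H - (1/2)(q_R) = 0.
So q_R = (184 - (1/2)q_H)/7 and q_H = (247 - (1/2)q_R)/7.
Substituting one into the other gives q_R = 23.8872 and q_H = 33.5795.
Total output Q = 23.8872 + 33.5795 = 862/15.

57.47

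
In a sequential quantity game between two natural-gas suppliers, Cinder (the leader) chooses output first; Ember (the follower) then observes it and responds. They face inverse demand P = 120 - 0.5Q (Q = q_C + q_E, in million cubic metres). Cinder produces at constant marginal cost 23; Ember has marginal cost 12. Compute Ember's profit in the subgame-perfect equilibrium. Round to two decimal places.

2112.50

Solve by backward induction. Given q_C, the follower Ember maximises π_E = (120 - (1/2)q_C - (1/2)q_E)q_E - 12q_E.
Setting the follower's marginal profit to zero, 108 - (1/2)q_C - q_E = 0, i.e. q_E = (108 - (1/2)q_C).
Cinder substitutes q_E(q_C) into its own profit: π_C = q_C(120 - (1/2)q_C - (108 - (1/2)q_C)/2) - 23q_C = (66 - (1/4)q_C)q_C - 23q_C.
Maximising: ∂π_C/∂q_C = 43 - (1/2)q_C = 0, giving q_C = 86.
Then q_E = (108 - (1/2)·86) = 65.
Price P = 120 - (1/2)·151 = 89/2.
Ember's profit: (89/2 - 12)·65 = 2112.5000.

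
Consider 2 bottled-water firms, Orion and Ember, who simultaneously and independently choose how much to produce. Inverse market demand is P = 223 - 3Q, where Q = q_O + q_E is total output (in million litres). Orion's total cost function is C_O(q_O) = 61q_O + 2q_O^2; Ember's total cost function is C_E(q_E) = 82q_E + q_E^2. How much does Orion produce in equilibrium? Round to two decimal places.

12.30

Orion's profit: π_O = (223 - 3Q)q_O - (61q_O + 2q_O²). Setting ∂π_O/∂q_O = 0: 162 - 10q_O - 3(q_E) = 0.
Ember's profit: π_E = (223 - 3Q)q_E - (82q_E + q_E²). Setting ∂π_E/∂q_E = 0: 141 - 8q_E - 3(q_O) = 0.
Rearranging gives the reaction functions q_O = (162 - 3q_E)/10 and q_E = (141 - 3q_O)/8.
Solving the pair: q_O = 873/71, q_E = 924/71.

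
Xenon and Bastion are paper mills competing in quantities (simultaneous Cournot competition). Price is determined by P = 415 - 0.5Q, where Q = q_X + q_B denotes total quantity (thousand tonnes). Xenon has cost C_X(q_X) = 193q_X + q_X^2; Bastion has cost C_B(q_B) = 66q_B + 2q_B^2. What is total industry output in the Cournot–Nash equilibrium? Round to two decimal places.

126.88

Xenon's profit: π_X = (415 - 0.5Q)q_X - (193q_X + q_X²). Setting ∂π_X/∂q_X = 0: 222 - 3q_X - (1/2)(q_B) = 0.
Bastion's profit: π_B = (415 - 0.5Q)q_B - (66q_B + 2q_B²). Setting ∂π_B/∂q_B = 0: 349 - 5q_B - (1/2)(q_X) = 0.
So q_X = (222 - (1/2)q_B)/3 and q_B = (349 - (1/2)q_X)/5.
Substituting one into the other gives q_X = 63.4237 and q_B = 63.4576.
Total output Q = 63.4237 + 63.4576 = 126.8814.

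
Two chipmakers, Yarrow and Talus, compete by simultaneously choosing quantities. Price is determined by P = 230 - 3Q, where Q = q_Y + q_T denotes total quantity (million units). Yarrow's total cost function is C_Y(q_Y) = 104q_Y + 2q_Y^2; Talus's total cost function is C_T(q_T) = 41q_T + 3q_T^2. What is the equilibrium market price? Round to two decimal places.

163.59

Yarrow's profit: π_Y = (230 - 3Q)q_Y - (104q_Y + 2q_Y²). Setting ∂π_Y/∂q_Y = 0: 126 - 10q_Y - 3(q_T) = 0.
Talus's first-order condition: 189 - 12q_T - 3(q_Y) = 0.
So q_Y = (126 - 3q_T)/10 and q_T = (189 - 3q_Y)/12.
Solving the pair: q_Y = 315/37, q_T = 504/37.
Total output Q = 819/37, so price P = 230 - 3·(819/37) = 163.5946.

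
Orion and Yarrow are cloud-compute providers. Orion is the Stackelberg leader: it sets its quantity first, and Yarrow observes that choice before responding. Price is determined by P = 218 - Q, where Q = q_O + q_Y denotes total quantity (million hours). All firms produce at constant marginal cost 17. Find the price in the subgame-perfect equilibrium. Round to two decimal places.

Solve by backward induction. Given q_O, the follower Yarrow maximises π_Y = (218 - q_O - q_Y)q_Y - 17q_Y.
∂π_Y/∂q_Y = 201 - q_O - 2q_Y = 0 gives the reaction function q_Y = (201 - q_O)/2.
The leader anticipates this reaction. Substituting into P = 218 - Q gives P = 235/2 - (1/2)q_O, so π_O = (235/2 - (1/2)q_O)q_O - 17q_O.
The leader's first-order condition 201/2 - q_O = 0 yields q_O = 201/2.
Then q_Y = (201 - 201/2)/2 = 201/4.
Total output Q = 603/4, so price P = 218 - 603/4 = 269/4.

67.25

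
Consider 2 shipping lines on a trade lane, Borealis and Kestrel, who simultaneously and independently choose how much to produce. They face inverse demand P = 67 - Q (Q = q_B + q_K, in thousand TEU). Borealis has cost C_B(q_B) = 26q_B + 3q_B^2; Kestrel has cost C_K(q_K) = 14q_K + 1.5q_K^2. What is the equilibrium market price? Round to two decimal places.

53.28

Borealis's profit: π_B = (67 - Q)q_B - (26q_B + 3q_B²). Setting ∂π_B/∂q_B = 0: 41 - 8q_B - (q_K) = 0.
Kestrel's profit: π_K = (67 - Q)q_K - (14q_K + (3/2)q_K²). Setting ∂π_K/∂q_K = 0: 53 - 5q_K - (q_B) = 0.
Best responses: q_B = (41 - q_K)/8, q_K = (53 - q_B)/5.
Solving the pair: q_B = 152/39, q_K = 383/39.
Total output Q = 535/39, so price P = 67 - 535/39 = 53.2821.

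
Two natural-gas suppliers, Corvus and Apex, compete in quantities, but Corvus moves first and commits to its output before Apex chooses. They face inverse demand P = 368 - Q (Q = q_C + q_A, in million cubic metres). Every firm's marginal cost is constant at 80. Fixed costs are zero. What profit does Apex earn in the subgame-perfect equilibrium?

The follower Apex best-responds to any q_C: π_A = (368 - Q)q_A - 80q_A.
Setting the follower's marginal profit to zero, 288 - q_C - 2q_A = 0, i.e. q_A = (288 - q_C)/2.
Corvus substitutes q_A(q_C) into its own profit: π_C = q_C(368 - q_C - (288 - q_C)/2) - 80q_C = (224 - (1/2)q_C)q_C - 80q_C.
The leader's first-order condition 144 - q_C = 0 yields q_C = 144.
Then q_A = (288 - 144)/2 = 72.
Price P = 368 - 216 = 152.
Apex's profit: (152 - 80)·72 = 5184.

5184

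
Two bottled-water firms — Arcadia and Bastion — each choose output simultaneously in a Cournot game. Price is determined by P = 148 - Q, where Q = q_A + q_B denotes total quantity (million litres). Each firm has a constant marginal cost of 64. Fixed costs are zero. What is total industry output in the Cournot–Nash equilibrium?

A representative firm's profit is π_i = q_i(148 - Q) - 64q_i.
First-order condition (treating rivals' output as given): 84 - 2q_i - q_j = 0.
With identical firms every q_j equals q_i, so q_j = q_i and 84 = 3q_i, giving q_i = 28.
Total output Q = 28 + 28 = 56.

56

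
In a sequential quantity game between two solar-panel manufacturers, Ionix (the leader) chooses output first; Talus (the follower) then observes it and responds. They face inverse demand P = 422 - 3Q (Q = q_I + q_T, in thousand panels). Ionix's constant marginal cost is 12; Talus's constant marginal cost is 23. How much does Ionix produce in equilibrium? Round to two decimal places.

70.17

Solve by backward induction. Given q_I, the follower Talus maximises π_T = (422 - 3q_I - 3q_T)q_T - 23q_T.
∂π_T/∂q_T = 399 - 3q_I - 6q_T = 0 gives the reaction function q_T = (399 - 3q_I)/6.
The leader anticipates this reaction. Substituting into P = 422 - 3Q gives P = 445/2 - (3/2)q_I, so π_I = (445/2 - (3/2)q_I)q_I - 12q_I.
The leader's first-order condition 421/2 - 3q_I = 0 yields q_I = 421/6.
Then q_T = (399 - 3·(421/6))/6 = 377/12.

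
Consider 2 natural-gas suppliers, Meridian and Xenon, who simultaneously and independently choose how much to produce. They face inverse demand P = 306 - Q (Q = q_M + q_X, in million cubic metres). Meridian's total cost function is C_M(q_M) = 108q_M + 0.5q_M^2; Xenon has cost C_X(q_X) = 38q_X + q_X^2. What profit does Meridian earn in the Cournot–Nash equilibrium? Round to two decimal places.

3403.83

Meridian's profit: π_M = (306 - Q)q_M - (108q_M + (1/2)q_M²). Setting ∂π_M/∂q_M = 0: 198 - 3q_M - (q_X) = 0.
Xenon's first-order condition: 268 - 4q_X - (q_M) = 0.
So q_M = (198 - q_X)/3 and q_X = (268 - q_M)/4.
Solving the pair: q_M = 524/11, q_X = 606/11.
Price P = 306 - 1130/11 = 203.2727.
Meridian's profit: 203.2727·(524/11) - 108·(524/11) - (1/2)(524/11)² = 3403.8347.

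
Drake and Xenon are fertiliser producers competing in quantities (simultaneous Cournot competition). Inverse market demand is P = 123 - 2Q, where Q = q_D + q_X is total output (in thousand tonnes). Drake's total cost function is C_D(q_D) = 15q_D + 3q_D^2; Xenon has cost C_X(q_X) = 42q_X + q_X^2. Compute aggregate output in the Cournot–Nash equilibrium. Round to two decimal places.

Drake's profit: π_D = (123 - 2Q)q_D - (15q_D + 3q_D²). Setting ∂π_D/∂q_D = 0: 108 - 10q_D - 2(q_X) = 0.
Xenon's first-order condition: 81 - 6q_X - 2(q_D) = 0.
Best responses: q_D = (108 - 2q_X)/10, q_X = (81 - 2q_D)/6.
Solving the pair: q_D = 243/28, q_X = 297/28.
Total output Q = 243/28 + 297/28 = 135/7.

19.29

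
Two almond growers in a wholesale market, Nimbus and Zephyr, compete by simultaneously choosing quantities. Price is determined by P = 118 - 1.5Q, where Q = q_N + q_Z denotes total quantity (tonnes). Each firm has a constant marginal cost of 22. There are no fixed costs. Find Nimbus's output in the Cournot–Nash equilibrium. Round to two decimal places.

Each firm earns π_i = (118 - 1.5Q)q_i - 22q_i.
Setting ∂π_i/∂q_i = 0 with rivals' quantities fixed: 96 - 3q_i - (3/2)q_j = 0.
By symmetry each firm produces the same amount; substituting q_j = q_i yields q_i = 96/(9/2) = 64/3.

21.33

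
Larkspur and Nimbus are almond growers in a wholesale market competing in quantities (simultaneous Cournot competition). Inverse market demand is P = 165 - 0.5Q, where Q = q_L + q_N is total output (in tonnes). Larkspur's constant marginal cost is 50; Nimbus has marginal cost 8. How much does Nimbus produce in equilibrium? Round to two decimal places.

132.67

Larkspur's profit: π_L = (165 - 0.5Q)q_L - (50q_L). Setting ∂π_L/∂q_L = 0: 115 - q_L - (1/2)(q_N) = 0.
Nimbus's first-order condition: 157 - q_N - (1/2)(q_L) = 0.
Rearranging gives the reaction functions q_L = (115 - (1/2)q_N) and q_N = (157 - (1/2)q_L).
Solving the pair: q_L = 146/3, q_N = 398/3.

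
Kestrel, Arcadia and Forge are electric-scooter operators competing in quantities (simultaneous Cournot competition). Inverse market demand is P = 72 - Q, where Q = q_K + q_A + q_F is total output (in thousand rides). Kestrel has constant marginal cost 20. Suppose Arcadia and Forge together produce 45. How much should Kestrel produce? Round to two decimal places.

With rivals' combined output fixed at 45, Kestrel's profit is π_K = (72 - 45 - q_K)q_K - (20q_K) = (27 - q_K)q_K - (20q_K).
∂π_K/∂q_K = 7 - 2q_K = 0, so q_K = 7/2.

3.50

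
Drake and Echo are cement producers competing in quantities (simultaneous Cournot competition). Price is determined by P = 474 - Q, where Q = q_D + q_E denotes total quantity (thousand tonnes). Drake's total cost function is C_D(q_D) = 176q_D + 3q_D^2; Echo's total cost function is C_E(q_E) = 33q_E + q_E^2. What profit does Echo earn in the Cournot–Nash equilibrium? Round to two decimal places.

Drake's profit: π_D = (474 - Q)q_D - (176q_D + 3q_D²). Setting ∂π_D/∂q_D = 0: 298 - 8q_D - (q_E) = 0.
Echo's profit: π_E = (474 - Q)q_E - (33q_E + q_E²). Setting ∂π_E/∂q_E = 0: 441 - 4q_E - (q_D) = 0.
Best responses: q_D = (298 - q_E)/8, q_E = (441 - q_D)/4.
Substituting one into the other gives q_D = 751/31 and q_E = 104.1935.
Price P = 474 - 128.4194 = 345.5806.
Echo's profit: 345.5806·104.1935 - 33·104.1935 - 104.1935² = 21712.5911.

21712.59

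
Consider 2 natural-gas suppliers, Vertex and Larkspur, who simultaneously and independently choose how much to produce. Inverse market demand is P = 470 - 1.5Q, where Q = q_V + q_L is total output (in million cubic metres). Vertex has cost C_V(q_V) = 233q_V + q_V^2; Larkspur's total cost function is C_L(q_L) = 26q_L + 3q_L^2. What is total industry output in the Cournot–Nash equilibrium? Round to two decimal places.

Vertex's profit: π_V = (470 - 1.5Q)q_V - (233q_V + q_V²). Setting ∂π_V/∂q_V = 0: 237 - 5q_V - (3/2)(q_L) = 0.
Larkspur's profit: π_L = (470 - 1.5Q)q_L - (26q_L + 3q_L²). Setting ∂π_L/∂q_L = 0: 444 - 9q_L - (3/2)(q_V) = 0.
So q_V = (237 - (3/2)q_L)/5 and q_L = (444 - (3/2)q_V)/9.
Substituting one into the other gives q_V = 652/19 and q_L = 43.6140.
Total output Q = 652/19 + 43.6140 = 77.9298.

77.93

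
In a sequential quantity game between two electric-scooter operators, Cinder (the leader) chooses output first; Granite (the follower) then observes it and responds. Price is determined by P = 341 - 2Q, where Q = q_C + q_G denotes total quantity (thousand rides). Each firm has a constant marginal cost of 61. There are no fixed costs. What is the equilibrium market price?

The follower Granite best-responds to any q_C: π_G = (341 - 2Q)q_G - 61q_G.
Setting the follower's marginal profit to zero, 280 - 2q_C - 4q_G = 0, i.e. q_G = (280 - 2q_C)/4.
Cinder substitutes q_G(q_C) into its own profit: π_C = q_C(341 - 2q_C - (280 - 2q_C)/2) - 61q_C = (201 - q_C)q_C - 61q_C.
Maximising: ∂π_C/∂q_C = 140 - 2q_C = 0, giving q_C = 70.
Then q_G = (280 - 2·70)/4 = 35.
Total output Q = 105, so price P = 341 - 2·105 = 131.

131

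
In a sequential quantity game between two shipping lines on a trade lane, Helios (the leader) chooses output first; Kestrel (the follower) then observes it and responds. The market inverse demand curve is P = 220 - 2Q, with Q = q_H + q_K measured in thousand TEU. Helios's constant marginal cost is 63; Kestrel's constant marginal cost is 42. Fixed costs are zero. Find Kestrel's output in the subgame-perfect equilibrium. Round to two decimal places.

Solve by backward induction. Given q_H, the follower Kestrel maximises π_K = (220 - 2q_H - 2q_K)q_K - 42q_K.
∂π_K/∂q_K = 178 - 2q_H - 4q_K = 0 gives the reaction function q_K = (178 - 2q_H)/4.
The leader anticipates this reaction. Substituting into P = 220 - 2Q gives P = 131 - q_H, so π_H = (131 - q_H)q_H - 63q_H.
The leader's first-order condition 68 - 2q_H = 0 yields q_H = 34.
Then q_K = (178 - 2·34)/4 = 55/2.

27.50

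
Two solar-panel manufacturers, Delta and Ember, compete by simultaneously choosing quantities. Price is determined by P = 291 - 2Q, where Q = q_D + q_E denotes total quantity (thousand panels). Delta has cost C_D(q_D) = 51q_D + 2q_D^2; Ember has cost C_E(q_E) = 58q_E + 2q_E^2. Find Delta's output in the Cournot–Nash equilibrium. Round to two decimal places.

24.23

Delta's profit: π_D = (291 - 2Q)q_D - (51q_D + 2q_D²). Setting ∂π_D/∂q_D = 0: 240 - 8q_D - 2(q_E) = 0.
Ember's first-order condition: 233 - 8q_E - 2(q_D) = 0.
Rearranging gives the reaction functions q_D = (240 - 2q_E)/8 and q_E = (233 - 2q_D)/8.
Solving the pair: q_D = 727/30, q_E = 346/15.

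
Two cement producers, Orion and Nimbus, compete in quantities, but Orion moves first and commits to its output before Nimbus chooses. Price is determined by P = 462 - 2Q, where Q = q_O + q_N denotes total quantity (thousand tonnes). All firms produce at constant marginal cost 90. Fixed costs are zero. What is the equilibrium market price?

183

Solve by backward induction. Given q_O, the follower Nimbus maximises π_N = (462 - 2q_O - 2q_N)q_N - 90q_N.
Setting the follower's marginal profit to zero, 372 - 2q_O - 4q_N = 0, i.e. q_N = (372 - 2q_O)/4.
The leader anticipates this reaction. Substituting into P = 462 - 2Q gives P = 276 - q_O, so π_O = (276 - q_O)q_O - 90q_O.
Maximising: ∂π_O/∂q_O = 186 - 2q_O = 0, giving q_O = 93.
Then q_N = (372 - 2·93)/4 = 93/2.
Total output Q = 279/2, so price P = 462 - 2·(279/2) = 183.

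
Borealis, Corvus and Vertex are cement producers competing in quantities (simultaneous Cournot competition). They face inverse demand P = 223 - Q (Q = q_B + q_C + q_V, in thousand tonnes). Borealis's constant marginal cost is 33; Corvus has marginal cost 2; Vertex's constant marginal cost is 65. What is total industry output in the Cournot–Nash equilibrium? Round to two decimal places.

Borealis's profit: π_B = (223 - Q)q_B - (33q_B). Setting ∂π_B/∂q_B = 0: 190 - 2q_B - (q_C + q_V) = 0.
Corvus's profit: π_C = (223 - Q)q_C - (2q_C). Setting ∂π_C/∂q_C = 0: 221 - 2q_C - (q_B + q_V) = 0.
Vertex's first-order condition: 158 - 2q_V - (q_B + q_C) = 0.
Adding the 3 first-order conditions: 569 − 4Q = 0, so Q = 569/4.
Back-substituting: q_B = (190 − 569/4) = 191/4, q_C = (221 − 569/4) = 315/4, q_V = (158 − 569/4) = 63/4.
Total output Q = 191/4 + 315/4 + 63/4 = 569/4.

142.25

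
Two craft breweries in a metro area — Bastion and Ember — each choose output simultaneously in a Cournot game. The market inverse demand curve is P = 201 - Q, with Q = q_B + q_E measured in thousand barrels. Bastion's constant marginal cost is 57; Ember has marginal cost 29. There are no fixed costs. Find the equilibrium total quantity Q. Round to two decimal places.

Bastion's profit: π_B = (201 - Q)q_B - (57q_B). Setting ∂π_B/∂q_B = 0: 144 - 2q_B - (q_E) = 0.
Ember's first-order condition: 172 - 2q_E - (q_B) = 0.
So q_B = (144 - q_E)/2 and q_E = (172 - q_B)/2.
Solving the pair: q_B = 116/3, q_E = 200/3.
Total output Q = 116/3 + 200/3 = 316/3.

105.33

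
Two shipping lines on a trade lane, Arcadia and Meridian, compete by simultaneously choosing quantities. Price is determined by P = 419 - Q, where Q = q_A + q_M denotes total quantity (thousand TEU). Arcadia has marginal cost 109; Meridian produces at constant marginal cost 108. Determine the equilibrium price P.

Arcadia's profit: π_A = (419 - Q)q_A - (109q_A). Setting ∂π_A/∂q_A = 0: 310 - 2q_A - (q_M) = 0.
Meridian's profit: π_M = (419 - Q)q_M - (108q_M). Setting ∂π_M/∂q_M = 0: 311 - 2q_M - (q_A) = 0.
Best responses: q_A = (310 - q_M)/2, q_M = (311 - q_A)/2.
Solving the pair: q_A = 103, q_M = 104.
Total output Q = 207, so price P = 419 - 207 = 212.

212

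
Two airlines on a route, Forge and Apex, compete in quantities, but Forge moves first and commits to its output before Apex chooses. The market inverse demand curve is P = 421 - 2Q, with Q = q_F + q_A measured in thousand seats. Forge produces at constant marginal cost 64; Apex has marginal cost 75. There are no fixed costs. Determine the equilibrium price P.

Solve by backward induction. Given q_F, the follower Apex maximises π_A = (421 - 2q_F - 2q_A)q_A - 75q_A.
Setting the follower's marginal profit to zero, 346 - 2q_F - 4q_A = 0, i.e. q_A = (346 - 2q_F)/4.
Forge substitutes q_A(q_F) into its own profit: π_F = q_F(421 - 2q_F - (346 - 2q_F)/2) - 64q_F = (248 - q_F)q_F - 64q_F.
Leader FOC: 184 - 2q_F = 0, so q_F = 92.
Then q_A = (346 - 2·92)/4 = 81/2.
Total output Q = 265/2, so price P = 421 - 2·(265/2) = 156.

156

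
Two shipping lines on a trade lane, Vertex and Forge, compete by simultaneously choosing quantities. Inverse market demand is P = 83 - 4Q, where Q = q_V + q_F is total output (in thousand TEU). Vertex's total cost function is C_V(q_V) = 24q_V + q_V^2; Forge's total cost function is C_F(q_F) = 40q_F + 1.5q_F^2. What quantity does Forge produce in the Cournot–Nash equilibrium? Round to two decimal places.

2.06

Vertex's profit: π_V = (83 - 4Q)q_V - (24q_V + q_V²). Setting ∂π_V/∂q_V = 0: 59 - 10q_V - 4(q_F) = 0.
Forge's profit: π_F = (83 - 4Q)q_F - (40q_F + (3/2)q_F²). Setting ∂π_F/∂q_F = 0: 43 - 11q_F - 4(q_V) = 0.
Rearranging gives the reaction functions q_V = (59 - 4q_F)/10 and q_F = (43 - 4q_V)/11.
Substituting one into the other gives q_V = 477/94 and q_F = 97/47.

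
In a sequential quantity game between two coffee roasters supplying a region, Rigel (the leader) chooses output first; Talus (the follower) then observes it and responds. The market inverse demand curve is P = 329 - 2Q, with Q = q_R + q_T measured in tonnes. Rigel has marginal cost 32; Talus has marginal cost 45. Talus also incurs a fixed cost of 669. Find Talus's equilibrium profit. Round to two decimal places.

1411.13

Solve by backward induction. Given q_R, the follower Talus maximises π_T = (329 - 2q_R - 2q_T)q_T - 45q_T.
∂π_T/∂q_T = 284 - 2q_R - 4q_T = 0 gives the reaction function q_T = (284 - 2q_R)/4.
The leader anticipates this reaction. Substituting into P = 329 - 2Q gives P = 187 - q_R, so π_R = (187 - q_R)q_R - 32q_R.
Maximising: ∂π_R/∂q_R = 155 - 2q_R = 0, giving q_R = 155/2.
Then q_T = (284 - 2·(155/2))/4 = 129/4.
Price P = 329 - 2·(439/4) = 219/2.
Talus's profit: (219/2 - 45)·(129/4) - 669 = 1411.1250.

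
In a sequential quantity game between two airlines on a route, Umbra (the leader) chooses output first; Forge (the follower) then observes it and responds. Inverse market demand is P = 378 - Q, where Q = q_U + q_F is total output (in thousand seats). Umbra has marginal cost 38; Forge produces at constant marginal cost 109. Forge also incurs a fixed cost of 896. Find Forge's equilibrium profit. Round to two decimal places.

112.06

Solve by backward induction. Given q_U, the follower Forge maximises π_F = (378 - q_U - q_F)q_F - 109q_F.
∂π_F/∂q_F = 269 - q_U - 2q_F = 0 gives the reaction function q_F = (269 - q_U)/2.
Umbra substitutes q_F(q_U) into its own profit: π_U = q_U(378 - q_U - (269 - q_U)/2) - 38q_U = (487/2 - (1/2)q_U)q_U - 38q_U.
Maximising: ∂π_U/∂q_U = 411/2 - q_U = 0, giving q_U = 411/2.
Then q_F = (269 - 411/2)/2 = 127/4.
Price P = 378 - 949/4 = 563/4.
Forge's profit: (563/4 - 109)·(127/4) - 896 = 1793/16.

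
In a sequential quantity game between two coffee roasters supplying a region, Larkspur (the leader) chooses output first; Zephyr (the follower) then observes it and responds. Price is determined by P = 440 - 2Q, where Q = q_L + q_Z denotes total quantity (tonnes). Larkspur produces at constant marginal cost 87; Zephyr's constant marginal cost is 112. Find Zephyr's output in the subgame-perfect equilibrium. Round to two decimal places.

Solve by backward induction. Given q_L, the follower Zephyr maximises π_Z = (440 - 2q_L - 2q_Z)q_Z - 112q_Z.
Setting the follower's marginal profit to zero, 328 - 2q_L - 4q_Z = 0, i.e. q_Z = (328 - 2q_L)/4.
The leader anticipates this reaction. Substituting into P = 440 - 2Q gives P = 276 - q_L, so π_L = (276 - q_L)q_L - 87q_L.
Leader FOC: 189 - 2q_L = 0, so q_L = 189/2.
Then q_Z = (328 - 2·(189/2))/4 = 139/4.

34.75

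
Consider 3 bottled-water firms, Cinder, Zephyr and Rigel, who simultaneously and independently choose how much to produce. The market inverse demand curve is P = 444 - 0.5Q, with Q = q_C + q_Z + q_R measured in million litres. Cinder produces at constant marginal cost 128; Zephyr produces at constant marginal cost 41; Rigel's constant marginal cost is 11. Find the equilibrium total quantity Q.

576

Cinder's profit: π_C = (444 - 0.5Q)q_C - (128q_C). Setting ∂π_C/∂q_C = 0: 316 - q_C - (1/2)(q_Z + q_R) = 0.
Zephyr's first-order condition: 403 - q_Z - (1/2)(q_C + q_R) = 0.
Rigel's first-order condition: 433 - q_R - (1/2)(q_C + q_Z) = 0.
Adding the 3 conditions: 1152 − Q − Q = 0, i.e. Q = 576.
Back-substituting: q_C = (316 − 288)/(1/2) = 56, q_Z = (403 − 288)/(1/2) = 230, q_R = (433 − 288)/(1/2) = 290.
Total output Q = 56 + 230 + 290 = 576.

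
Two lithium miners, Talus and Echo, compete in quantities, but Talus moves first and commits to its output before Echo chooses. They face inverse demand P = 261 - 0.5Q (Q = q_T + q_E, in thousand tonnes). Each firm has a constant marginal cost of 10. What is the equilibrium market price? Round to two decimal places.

72.75

The follower Echo best-responds to any q_T: π_E = (261 - 0.5Q)q_E - 10q_E.
Setting the follower's marginal profit to zero, 251 - (1/2)q_T - q_E = 0, i.e. q_E = (251 - (1/2)q_T).
The leader anticipates this reaction. Substituting into P = 261 - 0.5Q gives P = 271/2 - (1/4)q_T, so π_T = (271/2 - (1/4)q_T)q_T - 10q_T.
Leader FOC: 251/2 - (1/2)q_T = 0, so q_T = 251.
Then q_E = (251 - (1/2)·251) = 251/2.
Total output Q = 753/2, so price P = 261 - (1/2)·(753/2) = 291/4.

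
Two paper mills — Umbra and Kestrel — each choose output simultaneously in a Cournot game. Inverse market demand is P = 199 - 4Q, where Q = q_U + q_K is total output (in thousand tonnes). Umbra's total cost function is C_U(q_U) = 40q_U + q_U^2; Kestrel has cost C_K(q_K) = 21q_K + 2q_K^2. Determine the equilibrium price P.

109

Umbra's profit: π_U = (199 - 4Q)q_U - (40q_U + q_U²). Setting ∂π_U/∂q_U = 0: 159 - 10q_U - 4(q_K) = 0.
Kestrel's profit: π_K = (199 - 4Q)q_K - (21q_K + 2q_K²). Setting ∂π_K/∂q_K = 0: 178 - 12q_K - 4(q_U) = 0.
So q_U = (159 - 4q_K)/10 and q_K = (178 - 4q_U)/12.
Substituting one into the other gives q_U = 23/2 and q_K = 11.
Total output Q = 45/2, so price P = 199 - 4·(45/2) = 109.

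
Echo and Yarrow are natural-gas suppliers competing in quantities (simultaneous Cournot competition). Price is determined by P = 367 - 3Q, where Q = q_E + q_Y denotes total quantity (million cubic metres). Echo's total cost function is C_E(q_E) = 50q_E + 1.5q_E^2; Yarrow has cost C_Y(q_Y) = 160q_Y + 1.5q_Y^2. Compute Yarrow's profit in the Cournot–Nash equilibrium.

Echo's profit: π_E = (367 - 3Q)q_E - (50q_E + (3/2)q_E²). Setting ∂π_E/∂q_E = 0: 317 - 9q_E - 3(q_Y) = 0.
Yarrow's first-order condition: 207 - 9q_Y - 3(q_E) = 0.
Best responses: q_E = (317 - 3q_Y)/9, q_Y = (207 - 3q_E)/9.
Solving the pair: q_E = 31, q_Y = 38/3.
Price P = 367 - 3·(131/3) = 236.
Yarrow's profit: 236·(38/3) - 160·(38/3) - (3/2)(38/3)² = 722.

722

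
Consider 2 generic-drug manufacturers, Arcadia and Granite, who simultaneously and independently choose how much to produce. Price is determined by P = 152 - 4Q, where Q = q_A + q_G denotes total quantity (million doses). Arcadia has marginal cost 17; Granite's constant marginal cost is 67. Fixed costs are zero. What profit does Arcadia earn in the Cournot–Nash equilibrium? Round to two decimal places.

Arcadia's profit: π_A = (152 - 4Q)q_A - (17q_A). Setting ∂π_A/∂q_A = 0: 135 - 8q_A - 4(q_G) = 0.
Granite's profit: π_G = (152 - 4Q)q_G - (67q_G). Setting ∂π_G/∂q_G = 0: 85 - 8q_G - 4(q_A) = 0.
Best responses: q_A = (135 - 4q_G)/8, q_G = (85 - 4q_A)/8.
Substituting one into the other gives q_A = 185/12 and q_G = 35/12.
Price P = 152 - 4·(55/3) = 236/3.
Arcadia's profit: (236/3 - 17)·(185/12) = 950.6944.

950.69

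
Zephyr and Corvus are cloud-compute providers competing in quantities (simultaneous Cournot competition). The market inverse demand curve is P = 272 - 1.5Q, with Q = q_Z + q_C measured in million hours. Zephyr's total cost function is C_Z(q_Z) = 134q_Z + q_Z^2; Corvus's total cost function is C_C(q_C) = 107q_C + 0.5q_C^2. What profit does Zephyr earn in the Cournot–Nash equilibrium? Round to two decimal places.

Zephyr's profit: π_Z = (272 - 1.5Q)q_Z - (134q_Z + q_Z²). Setting ∂π_Z/∂q_Z = 0: 138 - 5q_Z - (3/2)(q_C) = 0.
Corvus's profit: π_C = (272 - 1.5Q)q_C - (107q_C + (1/2)q_C²). Setting ∂π_C/∂q_C = 0: 165 - 4q_C - (3/2)(q_Z) = 0.
Rearranging gives the reaction functions q_Z = (138 - (3/2)q_C)/5 and q_C = (165 - (3/2)q_Z)/4.
Solving the pair: q_Z = 1218/71, q_C = 34.8169.
Price P = 272 - (3/2)·51.9718 = 194.0423.
Zephyr's profit: 194.0423·(1218/71) - 134·(1218/71) - (1218/71)² = 735.7290.

735.73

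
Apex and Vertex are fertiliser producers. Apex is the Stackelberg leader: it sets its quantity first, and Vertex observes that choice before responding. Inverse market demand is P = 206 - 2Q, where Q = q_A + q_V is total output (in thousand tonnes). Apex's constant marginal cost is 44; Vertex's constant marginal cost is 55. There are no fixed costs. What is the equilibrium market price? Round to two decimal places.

The follower Vertex best-responds to any q_A: π_V = (206 - 2Q)q_V - 55q_V.
Setting the follower's marginal profit to zero, 151 - 2q_A - 4q_V = 0, i.e. q_V = (151 - 2q_A)/4.
The leader anticipates this reaction. Substituting into P = 206 - 2Q gives P = 261/2 - q_A, so π_A = (261/2 - q_A)q_A - 44q_A.
Maximising: ∂π_A/∂q_A = 173/2 - 2q_A = 0, giving q_A = 173/4.
Then q_V = (151 - 2·(173/4))/4 = 129/8.
Total output Q = 475/8, so price P = 206 - 2·(475/8) = 349/4.

87.25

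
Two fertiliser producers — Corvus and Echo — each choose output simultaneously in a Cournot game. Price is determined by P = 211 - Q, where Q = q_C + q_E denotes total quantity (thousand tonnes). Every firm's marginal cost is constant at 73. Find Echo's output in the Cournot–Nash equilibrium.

Each firm earns π_i = (211 - Q)q_i - 73q_i.
Setting ∂π_i/∂q_i = 0 with rivals' quantities fixed: 138 - 2q_i - q_j = 0.
By symmetry each firm produces the same amount; substituting q_j = q_i yields q_i = 138/3 = 46.

46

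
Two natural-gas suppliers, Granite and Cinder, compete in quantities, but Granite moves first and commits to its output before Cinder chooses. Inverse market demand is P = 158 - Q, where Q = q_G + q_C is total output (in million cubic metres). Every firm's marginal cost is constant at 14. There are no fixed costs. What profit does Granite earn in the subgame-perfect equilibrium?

2592

Solve by backward induction. Given q_G, the follower Cinder maximises π_C = (158 - q_G - q_C)q_C - 14q_C.
Follower FOC: 144 - q_G - 2q_C = 0, so q_C(q_G) = (144 - q_G)/2.
Granite substitutes q_C(q_G) into its own profit: π_G = q_G(158 - q_G - (144 - q_G)/2) - 14q_G = (86 - (1/2)q_G)q_G - 14q_G.
Leader FOC: 72 - q_G = 0, so q_G = 72.
Then q_C = (144 - 72)/2 = 36.
Price P = 158 - 108 = 50.
Granite's profit: (50 - 14)·72 = 2592.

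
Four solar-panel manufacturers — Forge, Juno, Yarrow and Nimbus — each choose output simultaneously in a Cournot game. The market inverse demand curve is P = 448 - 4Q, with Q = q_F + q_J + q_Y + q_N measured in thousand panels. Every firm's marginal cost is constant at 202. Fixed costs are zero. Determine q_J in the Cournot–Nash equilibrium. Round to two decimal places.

12.30

Each firm earns π_i = (448 - 4Q)q_i - 202q_i.
Setting ∂π_i/∂q_i = 0 with rivals' quantities fixed: 246 - 8q_i - 4·Σ_{j≠i} q_j = 0.
With identical firms every q_j equals q_i, so Σ_{j≠i} q_j = 3q_i and 246 = 20q_i, giving q_i = 123/10.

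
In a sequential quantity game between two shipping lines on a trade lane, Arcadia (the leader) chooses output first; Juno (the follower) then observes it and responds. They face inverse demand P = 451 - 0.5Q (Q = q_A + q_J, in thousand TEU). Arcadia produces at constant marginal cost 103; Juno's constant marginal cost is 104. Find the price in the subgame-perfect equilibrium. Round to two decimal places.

The follower Juno best-responds to any q_A: π_J = (451 - 0.5Q)q_J - 104q_J.
Follower FOC: 347 - (1/2)q_A - q_J = 0, so q_J(q_A) = (347 - (1/2)q_A).
The leader anticipates this reaction. Substituting into P = 451 - 0.5Q gives P = 555/2 - (1/4)q_A, so π_A = (555/2 - (1/4)q_A)q_A - 103q_A.
The leader's first-order condition 349/2 - (1/2)q_A = 0 yields q_A = 349.
Then q_J = (347 - (1/2)·349) = 345/2.
Total output Q = 1043/2, so price P = 451 - (1/2)·(1043/2) = 761/4.

190.25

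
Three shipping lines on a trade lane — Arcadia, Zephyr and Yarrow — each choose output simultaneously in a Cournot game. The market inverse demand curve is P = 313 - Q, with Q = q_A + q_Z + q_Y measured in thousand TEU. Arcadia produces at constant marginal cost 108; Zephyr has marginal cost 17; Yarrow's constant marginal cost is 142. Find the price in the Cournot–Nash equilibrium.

145

Arcadia's profit: π_A = (313 - Q)q_A - (108q_A). Setting ∂π_A/∂q_A = 0: 205 - 2q_A - (q_Z + q_Y) = 0.
Zephyr's first-order condition: 296 - 2q_Z - (q_A + q_Y) = 0.
Yarrow's first-order condition: 171 - 2q_Y - (q_A + q_Z) = 0.
Adding the 3 conditions: 672 − 2Q − 2Q = 0, i.e. Q = 168.
Back-substituting: q_A = (205 − 168) = 37, q_Z = (296 − 168) = 128, q_Y = (171 − 168) = 3.
Total output Q = 168, so price P = 313 - 168 = 145.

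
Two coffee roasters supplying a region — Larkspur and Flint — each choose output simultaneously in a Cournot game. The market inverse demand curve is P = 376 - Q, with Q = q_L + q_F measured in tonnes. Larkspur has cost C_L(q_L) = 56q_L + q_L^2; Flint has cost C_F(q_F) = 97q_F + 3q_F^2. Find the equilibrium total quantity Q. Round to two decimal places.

99.26

Larkspur's profit: π_L = (376 - Q)q_L - (56q_L + q_L²). Setting ∂π_L/∂q_L = 0: 320 - 4q_L - (q_F) = 0.
Flint's profit: π_F = (376 - Q)q_F - (97q_F + 3q_F²). Setting ∂π_F/∂q_F = 0: 279 - 8q_F - (q_L) = 0.
Rearranging gives the reaction functions q_L = (320 - q_F)/4 and q_F = (279 - q_L)/8.
Solving the pair: q_L = 73.5806, q_F = 796/31.
Total output Q = 73.5806 + 796/31 = 99.2581.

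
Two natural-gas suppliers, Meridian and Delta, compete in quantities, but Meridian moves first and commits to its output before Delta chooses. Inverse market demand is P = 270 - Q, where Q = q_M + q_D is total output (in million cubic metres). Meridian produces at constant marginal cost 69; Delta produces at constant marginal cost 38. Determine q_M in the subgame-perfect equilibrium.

Solve by backward induction. Given q_M, the follower Delta maximises π_D = (270 - q_M - q_D)q_D - 38q_D.
∂π_D/∂q_D = 232 - q_M - 2q_D = 0 gives the reaction function q_D = (232 - q_M)/2.
Meridian substitutes q_D(q_M) into its own profit: π_M = q_M(270 - q_M - (232 - q_M)/2) - 69q_M = (154 - (1/2)q_M)q_M - 69q_M.
Leader FOC: 85 - q_M = 0, so q_M = 85.
Then q_D = (232 - 85)/2 = 147/2.

85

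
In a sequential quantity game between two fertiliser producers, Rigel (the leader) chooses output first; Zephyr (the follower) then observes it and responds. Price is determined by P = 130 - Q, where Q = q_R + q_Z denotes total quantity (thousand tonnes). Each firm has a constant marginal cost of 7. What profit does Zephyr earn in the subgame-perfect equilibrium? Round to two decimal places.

945.56

The follower Zephyr best-responds to any q_R: π_Z = (130 - Q)q_Z - 7q_Z.
Follower FOC: 123 - q_R - 2q_Z = 0, so q_Z(q_R) = (123 - q_R)/2.
Rigel substitutes q_Z(q_R) into its own profit: π_R = q_R(130 - q_R - (123 - q_R)/2) - 7q_R = (137/2 - (1/2)q_R)q_R - 7q_R.
The leader's first-order condition 123/2 - q_R = 0 yields q_R = 123/2.
Then q_Z = (123 - 123/2)/2 = 123/4.
Price P = 130 - 369/4 = 151/4.
Zephyr's profit: (151/4 - 7)·(123/4) = 945.5625.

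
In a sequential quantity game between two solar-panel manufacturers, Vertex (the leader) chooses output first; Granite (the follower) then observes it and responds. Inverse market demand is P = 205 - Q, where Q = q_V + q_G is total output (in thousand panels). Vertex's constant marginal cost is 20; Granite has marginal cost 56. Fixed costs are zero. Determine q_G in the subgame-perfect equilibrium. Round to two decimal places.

19.25

The follower Granite best-responds to any q_V: π_G = (205 - Q)q_G - 56q_G.
Setting the follower's marginal profit to zero, 149 - q_V - 2q_G = 0, i.e. q_G = (149 - q_V)/2.
Vertex substitutes q_G(q_V) into its own profit: π_V = q_V(205 - q_V - (149 - q_V)/2) - 20q_V = (261/2 - (1/2)q_V)q_V - 20q_V.
The leader's first-order condition 221/2 - q_V = 0 yields q_V = 221/2.
Then q_G = (149 - 221/2)/2 = 77/4.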